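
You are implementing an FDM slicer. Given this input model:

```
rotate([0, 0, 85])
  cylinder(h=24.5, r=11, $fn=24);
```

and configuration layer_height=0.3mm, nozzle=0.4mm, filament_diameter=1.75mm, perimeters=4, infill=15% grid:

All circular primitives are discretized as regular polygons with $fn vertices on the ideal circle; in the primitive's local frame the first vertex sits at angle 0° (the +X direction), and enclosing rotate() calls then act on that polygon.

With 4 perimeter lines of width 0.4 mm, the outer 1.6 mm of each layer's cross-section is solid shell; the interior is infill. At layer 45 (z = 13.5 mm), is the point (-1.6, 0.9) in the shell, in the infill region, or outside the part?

At z = 13.5 mm: the cylinder: section is a regular 24-gon, circumradius r=11; (whole slice rotated 85° about Z — lengths, areas and connectivity unchanged). Overall, the cross-section is a single solid region. Undo the 85° rotation: the query point maps to (0.757, 1.672) in the un-rotated model frame. The nearest boundary edge runs (5.50, 9.53)→(2.85, 10.63); distance from the point to it = 9.07 mm. The point is inside the cross-section and 9.07 mm from the nearest boundary — more than the 1.6 mm shell width (4 × 0.4), so it's in the infill interior.

infill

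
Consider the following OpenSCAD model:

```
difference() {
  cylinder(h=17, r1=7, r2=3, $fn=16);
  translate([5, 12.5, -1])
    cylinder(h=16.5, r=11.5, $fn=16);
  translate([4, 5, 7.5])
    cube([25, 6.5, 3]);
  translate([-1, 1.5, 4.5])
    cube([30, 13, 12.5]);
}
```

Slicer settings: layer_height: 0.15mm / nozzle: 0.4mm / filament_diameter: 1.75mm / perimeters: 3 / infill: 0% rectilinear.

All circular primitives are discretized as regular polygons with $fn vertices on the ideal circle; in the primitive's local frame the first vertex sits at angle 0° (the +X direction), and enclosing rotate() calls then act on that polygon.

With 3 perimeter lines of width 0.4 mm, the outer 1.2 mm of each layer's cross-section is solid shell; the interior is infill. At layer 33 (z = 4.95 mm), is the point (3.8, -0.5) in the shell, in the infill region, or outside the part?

At z = 4.95 mm: the cone (r1=7→r2=3) has section circumradius 5.835 here — a regular 16-gon; the r=11.5 cylinder at (5, 12.5) gives a regular 16-gon of circumradius 11.5 (constant along its height); the cube at (4, 5) does not reach this height (z outside [7.5, 10.5]); the cube at (-1, 1.5) is present — its section is the full 30×13 rectangle; After the difference (first − rest): starting from the cone, the r=11.5 cylinder at (5, 12.5) partially overlaps it — only the 24.46 mm² overlap (of its 404.88 mm²) is removed, clipping the outline; the 30×13 cube at (-1, 1.5) partially overlaps it — only the 1.81 mm² overlap (of its 390.00 mm²) is removed, clipping the outline — 1 connected region. Overall, the cross-section is a single solid region. The nearest boundary edge runs (2.49, 1.50)→(5.00, 1.00); distance from the point to it = 1.71 mm. The point is inside the cross-section and 1.71 mm from the nearest boundary — more than the 1.2 mm shell width (3 × 0.4), so it's in the infill interior.

infill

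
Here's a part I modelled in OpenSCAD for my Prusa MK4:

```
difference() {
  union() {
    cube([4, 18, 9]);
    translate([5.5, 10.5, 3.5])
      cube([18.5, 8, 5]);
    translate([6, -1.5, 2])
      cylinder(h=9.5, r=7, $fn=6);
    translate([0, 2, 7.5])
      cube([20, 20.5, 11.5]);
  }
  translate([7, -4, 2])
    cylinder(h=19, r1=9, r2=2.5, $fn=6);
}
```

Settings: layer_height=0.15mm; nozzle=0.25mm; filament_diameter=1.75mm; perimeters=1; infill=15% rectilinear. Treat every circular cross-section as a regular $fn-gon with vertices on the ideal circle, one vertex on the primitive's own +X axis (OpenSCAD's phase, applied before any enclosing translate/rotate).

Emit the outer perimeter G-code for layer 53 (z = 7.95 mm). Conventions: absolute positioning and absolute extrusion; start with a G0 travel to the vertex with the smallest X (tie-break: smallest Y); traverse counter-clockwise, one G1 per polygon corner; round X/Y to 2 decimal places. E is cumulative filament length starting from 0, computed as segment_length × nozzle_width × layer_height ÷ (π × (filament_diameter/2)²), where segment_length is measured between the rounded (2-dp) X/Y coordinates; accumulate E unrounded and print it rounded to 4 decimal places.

G0 X-1.00 Y-1.50 Z7.95
G1 X0.24 Y-3.65 E0.0387
G1 X3.52 Y2.03 E0.1410
G1 X10.48 Y2.03 E0.2495
G1 X12.76 Y-1.91 E0.3204
G1 X13.00 Y-1.50 E0.3278
G1 X10.98 Y2.00 E0.3908
G1 X20.00 Y2.00 E0.5315
G1 X20.00 Y10.50 E0.6640
G1 X24.00 Y10.50 E0.7264
G1 X24.00 Y18.50 E0.8511
G1 X20.00 Y18.50 E0.9134
G1 X20.00 Y22.50 E0.9758
G1 X0.00 Y22.50 E1.2876
G1 X0.00 Y0.23 E1.6348
G1 X-1.00 Y-1.50 E1.6660

At z = 7.95 mm: the 4×18 cube contributes its full rectangle; the 18.5×8 cube at (5.5, 10.5) contributes its full rectangle; the cylinder at (6, -1.5): section is a regular 6-gon, circumradius r=7; the 20×20.5 cube at (0, 2) contributes its full rectangle; Taking the union: the regions partially overlap (shared area 208.82 mm²), so overlapping operands fuse into one piece — 1 connected region; the cone at (7, -4) contributes a regular 6-gon of circumradius 6.964 (interpolated between r1=9 and r2=2.5 at t=0.313); Taking the first minus the rest: starting from the result so far, the cone at (7, -4) partially overlaps it — only the 92.69 mm² overlap (of its 126.02 mm²) is removed, clipping the outline — 1 connected region. The outline is a single polygon with 15 vertices. Extrusion per mm of travel: 0.25 × 0.15 / (π × 0.875²) = 0.015591. Accumulating E over each segment gives final E = 1.6660.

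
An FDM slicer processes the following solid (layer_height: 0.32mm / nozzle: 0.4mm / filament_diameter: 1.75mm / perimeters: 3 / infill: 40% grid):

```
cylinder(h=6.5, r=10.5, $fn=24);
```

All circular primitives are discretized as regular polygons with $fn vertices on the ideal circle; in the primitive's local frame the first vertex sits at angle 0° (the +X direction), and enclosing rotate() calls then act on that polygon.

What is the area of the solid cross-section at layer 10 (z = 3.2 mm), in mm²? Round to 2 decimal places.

At z = 3.2 mm: the cylinder: section is a regular 24-gon, circumradius r=10.5 (area = (24/2)·10.500²·sin(360°/24) = 342.42 mm²). Overall, the cross-section is a single solid region. Net area = 342.42 mm².

342.42 mm²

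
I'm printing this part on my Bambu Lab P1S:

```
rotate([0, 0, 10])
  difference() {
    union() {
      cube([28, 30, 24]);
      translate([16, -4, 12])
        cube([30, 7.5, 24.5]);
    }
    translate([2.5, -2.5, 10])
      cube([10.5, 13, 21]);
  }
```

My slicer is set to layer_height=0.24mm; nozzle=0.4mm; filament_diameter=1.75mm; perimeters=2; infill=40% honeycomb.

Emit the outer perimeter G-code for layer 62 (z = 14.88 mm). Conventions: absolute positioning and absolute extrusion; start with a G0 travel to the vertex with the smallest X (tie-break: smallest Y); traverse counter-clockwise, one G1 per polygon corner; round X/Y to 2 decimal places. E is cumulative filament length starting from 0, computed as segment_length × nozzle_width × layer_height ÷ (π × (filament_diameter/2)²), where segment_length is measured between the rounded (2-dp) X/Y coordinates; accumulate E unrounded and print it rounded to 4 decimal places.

At z = 14.88 mm: the cube is present — its section is the full 28×30 rectangle; the cube at (16, -4) (footprint 30×7.5) is included at this height; Merging all regions: the regions partially overlap (shared area 42.00 mm²), so overlapping operands fuse into one piece — 1 connected region; the 10.5×13 cube at (2.5, -2.5) contributes its full rectangle; After the difference (first − rest): starting from the result so far, the 10.5×13 cube at (2.5, -2.5) partially overlaps it — only the 110.25 mm² overlap (of its 136.50 mm²) is removed, clipping the outline — 1 connected region; (rotated 10° about Z; rotation is an isometry so areas/perimeters/island counts are preserved). The outline is a single polygon with 12 vertices. Extrusion per mm of travel: 0.4 × 0.24 / (π × 0.875²) = 0.039912. Accumulating E over each segment gives final E = 7.2241.

G0 X-5.21 Y29.54 Z14.88
G1 X0.00 Y0.00 E1.1972
G1 X2.46 Y0.43 E1.2969
G1 X0.64 Y10.77 E1.7159
G1 X10.98 Y12.60 E2.1350
G1 X12.80 Y2.26 E2.5541
G1 X15.76 Y2.78 E2.6740
G1 X16.45 Y-1.16 E2.8336
G1 X46.00 Y4.05 E4.0312
G1 X44.69 Y11.43 E4.3304
G1 X26.97 Y8.31 E5.0485
G1 X22.37 Y34.41 E6.1063
G1 X-5.21 Y29.54 E7.2241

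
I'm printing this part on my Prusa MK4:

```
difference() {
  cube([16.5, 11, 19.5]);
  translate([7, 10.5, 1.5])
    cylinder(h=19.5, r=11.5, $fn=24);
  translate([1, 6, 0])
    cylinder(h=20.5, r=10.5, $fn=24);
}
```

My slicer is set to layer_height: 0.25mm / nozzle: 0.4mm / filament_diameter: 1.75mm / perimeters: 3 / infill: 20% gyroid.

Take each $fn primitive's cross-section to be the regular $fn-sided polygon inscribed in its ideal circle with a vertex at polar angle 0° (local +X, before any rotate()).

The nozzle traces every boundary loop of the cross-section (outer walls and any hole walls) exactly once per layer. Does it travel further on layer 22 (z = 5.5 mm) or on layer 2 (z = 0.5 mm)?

layer 2 (z = 0.5 mm)

Layer 22 (z = 5.5): the 16.5×11 cube contributes its full rectangle (perimeter 55.00 mm); the r=11.5 cylinder at (7, 10.5) gives a regular 24-gon of circumradius 11.5 (constant along its height) (perimeter = 2·24·11.500·sin(180°/24) = 72.05 mm); the r=10.5 cylinder at (1, 6) gives a regular 24-gon of circumradius 10.5 (constant along its height) (perimeter = 2·24·10.500·sin(180°/24) = 65.79 mm); Taking the first minus the rest: starting from the 16.5×11 cube, the r=11.5 cylinder at (7, 10.5) partially overlaps it — only the 171.59 mm² overlap (of its 410.75 mm²) is removed, clipping the outline; the r=10.5 cylinder at (1, 6) partially overlaps it — only the 1.63 mm² overlap (of its 342.42 mm²) is removed, clipping the outline — boundary = 15.87 mm. So its perimeter = 15.87 mm. Layer 2 (z = 0.5): the 16.5×11 cube contributes its full rectangle (perimeter 55.00 mm); the cylinder at (7, 10.5) does not reach this height (z outside [1.5, 21]); the r=10.5 cylinder at (1, 6) contributes a regular 24-gon of circumradius 10.5 (perimeter = 2·24·10.500·sin(180°/24) = 65.79 mm); Subtracting the remaining from the first: starting from the 16.5×11 cube, the r=10.5 cylinder at (1, 6) partially overlaps it — only the 120.13 mm² overlap (of its 342.42 mm²) is removed, clipping the outline — boundary = 35.92 mm. So its perimeter = 35.92 mm. Layer 2 is larger (35.92 vs 15.87 mm).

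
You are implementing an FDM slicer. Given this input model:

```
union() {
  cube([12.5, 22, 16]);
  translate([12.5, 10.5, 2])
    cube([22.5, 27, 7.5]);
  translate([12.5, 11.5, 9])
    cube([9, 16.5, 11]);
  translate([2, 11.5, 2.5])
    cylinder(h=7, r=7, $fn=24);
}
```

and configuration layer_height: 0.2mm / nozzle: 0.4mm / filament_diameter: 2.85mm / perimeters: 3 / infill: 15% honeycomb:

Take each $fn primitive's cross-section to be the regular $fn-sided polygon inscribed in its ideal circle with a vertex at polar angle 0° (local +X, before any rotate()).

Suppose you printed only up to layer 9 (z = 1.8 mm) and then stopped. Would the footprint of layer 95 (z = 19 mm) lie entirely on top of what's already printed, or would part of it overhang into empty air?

part overhangs

Compare the two slices. At z = 1.8: the 12.5×22 cube contributes its full rectangle (area 275.00 mm²); the cube at (12.5, 10.5) is not intersected at this z (z outside [2, 9.5]); the cube at (12.5, 11.5) is not intersected at this z (z outside [9, 20]); the cylinder at (2, 11.5) is not intersected at this z (z outside [2.5, 9.5]); Merging all regions: only the 12.5×22 cube is present, so the union is just that shape — area = 275.00 mm². At z = 19: the cube does not reach this height (z outside [0, 16]); the cube at (12.5, 10.5) does not reach this height (z outside [2, 9.5]); the cube at (12.5, 11.5) is present — its section is the full 9×16.5 rectangle (area 148.50 mm²); the cylinder at (2, 11.5) does not reach this height (z outside [2.5, 9.5]); Combining (union): only the 9×16.5 cube at (12.5, 11.5) is present, so the union is just that shape — area = 148.50 mm². Checking containment: at z = 19 the cross-section extends beyond the z = 1.8 cross-section by about 148.50 mm².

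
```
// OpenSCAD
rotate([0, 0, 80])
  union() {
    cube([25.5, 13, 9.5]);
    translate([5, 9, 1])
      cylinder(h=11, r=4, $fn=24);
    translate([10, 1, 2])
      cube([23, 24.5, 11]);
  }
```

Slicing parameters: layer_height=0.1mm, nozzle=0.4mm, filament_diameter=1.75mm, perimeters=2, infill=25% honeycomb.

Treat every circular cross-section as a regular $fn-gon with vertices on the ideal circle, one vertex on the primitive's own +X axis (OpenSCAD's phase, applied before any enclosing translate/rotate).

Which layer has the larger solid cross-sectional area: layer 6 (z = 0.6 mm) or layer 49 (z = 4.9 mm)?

layer 49 (z = 4.9 mm)

Layer 6 (z = 0.6): the 25.5×13 cube contributes its full rectangle (area 331.50 mm²); the cylinder at (5, 9) is not intersected at this z (z outside [1, 12]); the cube at (10, 1) is absent (z outside [2, 13]); Merging all regions: only the 25.5×13 cube is present, so the union is just that shape — area = 331.50 mm²; (whole slice rotated 80° about Z — lengths, areas and connectivity unchanged). So its area = 331.50 mm². Layer 49 (z = 4.9): the cube is present — its section is the full 25.5×13 rectangle (area 331.50 mm²); the cylinder at (5, 9): section is a regular 24-gon, circumradius r=4 (area = (24/2)·4.000²·sin(360°/24) = 49.69 mm²); the 23×24.5 cube at (10, 1) contributes its full rectangle (area 563.50 mm²); Combining (union): the regions partially overlap — summed areas 944.69 mm² minus the doubly-counted overlap 235.69 mm² gives 709.00 mm² — area = 709.00 mm²; (rotated 80° about Z; rotation is an isometry so areas/perimeters/island counts are preserved). So its area = 709.00 mm². Layer 49 is larger (709.00 vs 331.50 mm²).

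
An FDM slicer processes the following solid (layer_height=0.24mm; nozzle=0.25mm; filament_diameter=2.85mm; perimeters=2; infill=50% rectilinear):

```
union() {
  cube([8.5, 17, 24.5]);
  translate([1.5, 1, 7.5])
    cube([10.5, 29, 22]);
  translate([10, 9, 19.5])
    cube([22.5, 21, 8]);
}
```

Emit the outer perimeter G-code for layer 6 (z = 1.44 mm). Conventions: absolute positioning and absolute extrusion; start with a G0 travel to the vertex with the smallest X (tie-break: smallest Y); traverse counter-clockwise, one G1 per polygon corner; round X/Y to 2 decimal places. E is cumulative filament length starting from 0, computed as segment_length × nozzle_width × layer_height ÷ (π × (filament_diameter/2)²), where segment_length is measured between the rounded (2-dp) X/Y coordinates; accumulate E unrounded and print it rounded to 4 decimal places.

G0 X0.00 Y0.00 Z1.44
G1 X8.50 Y0.00 E0.0799
G1 X8.50 Y17.00 E0.2398
G1 X0.00 Y17.00 E0.3198
G1 X0.00 Y0.00 E0.4797

At z = 1.44 mm: the cube is present — its section is the full 8.5×17 rectangle; the cube at (1.5, 1) does not reach this height (z outside [7.5, 29.5]); the cube at (10, 9) is not intersected at this z (z outside [19.5, 27.5]); Merging all regions: only the 8.5×17 cube is present, so the union is just that shape — 1 connected region. The outline is a single polygon with 4 vertices. Extrusion per mm of travel: 0.25 × 0.24 / (π × 1.425²) = 0.009405. Accumulating E over each segment gives final E = 0.4797.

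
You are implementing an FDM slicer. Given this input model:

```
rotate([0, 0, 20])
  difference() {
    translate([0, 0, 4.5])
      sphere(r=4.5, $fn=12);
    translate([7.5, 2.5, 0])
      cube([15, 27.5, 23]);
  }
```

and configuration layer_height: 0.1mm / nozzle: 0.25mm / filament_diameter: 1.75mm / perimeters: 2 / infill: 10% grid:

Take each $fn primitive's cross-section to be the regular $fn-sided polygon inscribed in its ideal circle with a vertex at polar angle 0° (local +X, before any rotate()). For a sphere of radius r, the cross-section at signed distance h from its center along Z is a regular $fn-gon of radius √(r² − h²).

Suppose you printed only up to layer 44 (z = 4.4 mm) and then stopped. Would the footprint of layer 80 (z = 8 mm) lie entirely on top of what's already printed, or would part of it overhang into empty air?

Compare the two slices. At z = 4.4: the sphere: section is a regular 12-gon, circumradius = √(r²−h²) = √(4.5²−0.1²) = 4.499 (area = (12/2)·4.499²·sin(360°/12) = 60.72 mm²); the 15×27.5 cube at (7.5, 2.5) contributes its full rectangle (area 412.50 mm²); Taking the first minus the rest: starting from the r=4.5 sphere (60.72 mm²), the 15×27.5 cube at (7.5, 2.5) misses the remaining region (no effect) — area = 60.72 mm²; (whole slice rotated 20° about Z — lengths, areas and connectivity unchanged). At z = 8: the r=4.5 sphere slices to a regular 12-gon of circumradius 2.828 (√(r²−h²) with h=3.5 from center) (area = (12/2)·2.828²·sin(360°/12) = 24.00 mm²); the cube at (7.5, 2.5) is present — its section is the full 15×27.5 rectangle (area 412.50 mm²); Subtracting the remaining from the first: starting from the r=4.5 sphere (24.00 mm²), the 15×27.5 cube at (7.5, 2.5) misses the remaining region (no effect) — area = 24.00 mm²; (whole slice rotated 20° about Z — lengths, areas and connectivity unchanged). Checking containment: the cross-section at z = 8 is a subset of the cross-section at z = 4.4.

entirely on top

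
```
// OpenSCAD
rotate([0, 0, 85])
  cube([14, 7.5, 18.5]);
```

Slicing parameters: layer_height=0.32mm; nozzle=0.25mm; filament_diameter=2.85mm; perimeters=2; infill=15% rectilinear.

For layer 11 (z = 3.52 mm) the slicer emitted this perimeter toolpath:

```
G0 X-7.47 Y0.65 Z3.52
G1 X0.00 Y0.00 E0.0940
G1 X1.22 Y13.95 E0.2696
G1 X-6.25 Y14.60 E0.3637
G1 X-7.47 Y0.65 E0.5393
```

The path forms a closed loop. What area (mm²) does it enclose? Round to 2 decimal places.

105.00 mm²

Apply the shoelace formula to the sequence of (X, Y) vertices; enclosed area = 105.00 mm².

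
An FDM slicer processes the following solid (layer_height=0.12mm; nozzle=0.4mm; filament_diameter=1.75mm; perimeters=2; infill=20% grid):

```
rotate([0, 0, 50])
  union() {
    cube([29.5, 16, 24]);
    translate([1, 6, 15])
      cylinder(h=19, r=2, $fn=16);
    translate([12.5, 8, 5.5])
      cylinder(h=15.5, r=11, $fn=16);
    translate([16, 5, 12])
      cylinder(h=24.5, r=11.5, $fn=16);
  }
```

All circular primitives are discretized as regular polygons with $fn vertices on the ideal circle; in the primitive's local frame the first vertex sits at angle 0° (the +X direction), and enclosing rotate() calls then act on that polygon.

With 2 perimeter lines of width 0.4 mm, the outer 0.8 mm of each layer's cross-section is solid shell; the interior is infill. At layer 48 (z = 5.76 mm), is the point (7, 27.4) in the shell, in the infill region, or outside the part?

At z = 5.76 mm: the cube (footprint 29.5×16) is included at this height; the cylinder at (1, 6) is absent (z outside [15, 34]); the cylinder at (12.5, 8): section is a regular 16-gon, circumradius r=11; the cylinder at (16, 5) does not reach this height (z outside [12, 36.5]); Taking the union: the regions partially overlap (shared area 312.97 mm²), so overlapping operands fuse into one piece — 1 connected region; (whole slice rotated 50° about Z — lengths, areas and connectivity unchanged). Overall, the cross-section is a single solid region. Undo the 50° rotation: the query point maps to (25.489, 12.250) in the un-rotated model frame. The nearest boundary edge runs (19.95, 16.00)→(29.50, 16.00); distance from the point to it = 3.75 mm. The point is inside the cross-section and 3.75 mm from the nearest boundary — more than the 0.8 mm shell width (2 × 0.4), so it's in the infill interior.

infill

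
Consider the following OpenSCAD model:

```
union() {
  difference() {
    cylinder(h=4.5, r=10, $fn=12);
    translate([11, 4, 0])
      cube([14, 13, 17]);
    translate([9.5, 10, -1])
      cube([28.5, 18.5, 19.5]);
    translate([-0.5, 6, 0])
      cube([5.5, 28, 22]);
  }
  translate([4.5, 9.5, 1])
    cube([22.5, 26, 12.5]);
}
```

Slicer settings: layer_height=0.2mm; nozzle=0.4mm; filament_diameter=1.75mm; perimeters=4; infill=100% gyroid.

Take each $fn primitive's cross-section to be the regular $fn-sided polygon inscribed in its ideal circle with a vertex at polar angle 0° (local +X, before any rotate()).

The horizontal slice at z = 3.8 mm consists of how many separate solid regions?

At z = 3.8 mm: the cylinder: section is a regular 12-gon, circumradius r=10; the 14×13 cube at (11, 4) contributes its full rectangle; the cube at (9.5, 10) is present — its section is the full 28.5×18.5 rectangle; the 5.5×28 cube at (-0.5, 6) contributes its full rectangle; After the difference (first − rest): starting from the r=10 cylinder, the 14×13 cube at (11, 4) misses the remaining region (no effect); the 28.5×18.5 cube at (9.5, 10) misses the remaining region (no effect); the 5.5×28 cube at (-0.5, 6) partially overlaps it — only the 18.62 mm² overlap (of its 154.00 mm²) is removed, clipping the outline — 1 connected region; the 22.5×26 cube at (4.5, 9.5) contributes its full rectangle; Combining (union): the 2 present regions are separate (no shared area or edge), so areas and boundary lengths simply add and each stays a separate island — 2 connected regions. The result has 2 disconnected regions.

2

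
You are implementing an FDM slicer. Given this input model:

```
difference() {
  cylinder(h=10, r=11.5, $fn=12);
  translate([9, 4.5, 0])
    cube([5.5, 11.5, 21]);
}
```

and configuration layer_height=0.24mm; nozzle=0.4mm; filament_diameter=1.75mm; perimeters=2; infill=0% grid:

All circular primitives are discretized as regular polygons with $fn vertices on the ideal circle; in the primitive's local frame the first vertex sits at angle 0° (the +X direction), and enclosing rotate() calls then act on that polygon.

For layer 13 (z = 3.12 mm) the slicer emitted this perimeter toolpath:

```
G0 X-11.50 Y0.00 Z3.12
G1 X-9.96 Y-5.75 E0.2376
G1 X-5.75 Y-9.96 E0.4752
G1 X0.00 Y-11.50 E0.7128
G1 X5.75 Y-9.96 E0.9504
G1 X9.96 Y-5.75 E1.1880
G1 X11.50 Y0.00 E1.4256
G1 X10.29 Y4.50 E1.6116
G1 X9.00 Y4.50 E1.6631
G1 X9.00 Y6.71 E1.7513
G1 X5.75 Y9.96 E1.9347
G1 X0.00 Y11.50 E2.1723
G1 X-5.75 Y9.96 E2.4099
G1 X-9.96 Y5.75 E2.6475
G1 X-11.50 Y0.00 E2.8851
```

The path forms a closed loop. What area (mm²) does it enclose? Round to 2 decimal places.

394.90 mm²

Apply the shoelace formula to the sequence of (X, Y) vertices; enclosed area = 394.90 mm².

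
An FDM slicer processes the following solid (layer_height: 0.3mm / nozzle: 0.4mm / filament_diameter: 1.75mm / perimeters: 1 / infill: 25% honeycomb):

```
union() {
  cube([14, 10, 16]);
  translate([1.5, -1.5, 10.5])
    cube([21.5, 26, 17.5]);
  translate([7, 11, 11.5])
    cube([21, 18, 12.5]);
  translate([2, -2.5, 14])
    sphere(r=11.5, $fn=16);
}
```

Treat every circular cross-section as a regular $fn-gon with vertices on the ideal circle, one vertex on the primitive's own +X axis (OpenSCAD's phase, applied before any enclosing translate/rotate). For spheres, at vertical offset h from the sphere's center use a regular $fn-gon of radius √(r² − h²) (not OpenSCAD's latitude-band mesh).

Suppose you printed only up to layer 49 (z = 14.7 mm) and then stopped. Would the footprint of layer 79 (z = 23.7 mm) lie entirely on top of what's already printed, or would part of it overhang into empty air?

entirely on top

Compare the two slices. At z = 14.7: the cube is present — its section is the full 14×10 rectangle (area 140.00 mm²); the 21.5×26 cube at (1.5, -1.5) contributes its full rectangle (area 559.00 mm²); the 21×18 cube at (7, 11) contributes its full rectangle (area 378.00 mm²); the r=11.5 sphere at (2, -2.5) contributes a regular 16-gon of circumradius √(11.5²−0.7²) = 11.479 (area = (16/2)·11.479²·sin(360°/16) = 403.38 mm²); Taking the union: the regions partially overlap — summed areas 1480.38 mm² minus the doubly-counted overlap 448.78 mm² gives 1031.60 mm² — area = 1031.60 mm². At z = 23.7: the cube does not reach this height (z outside [0, 16]); the 21.5×26 cube at (1.5, -1.5) contributes its full rectangle (area 559.00 mm²); the cube at (7, 11) (footprint 21×18) is included at this height (area 378.00 mm²); the r=11.5 sphere at (2, -2.5) contributes a regular 16-gon of circumradius √(11.5²−9.7²) = 6.177 (area = (16/2)·6.177²·sin(360°/16) = 116.83 mm²); Taking the union: the regions partially overlap — summed areas 1053.83 mm² minus the doubly-counted overlap 241.69 mm² gives 812.13 mm² — area = 812.13 mm². Checking containment: the cross-section at z = 23.7 is a subset of the cross-section at z = 14.7.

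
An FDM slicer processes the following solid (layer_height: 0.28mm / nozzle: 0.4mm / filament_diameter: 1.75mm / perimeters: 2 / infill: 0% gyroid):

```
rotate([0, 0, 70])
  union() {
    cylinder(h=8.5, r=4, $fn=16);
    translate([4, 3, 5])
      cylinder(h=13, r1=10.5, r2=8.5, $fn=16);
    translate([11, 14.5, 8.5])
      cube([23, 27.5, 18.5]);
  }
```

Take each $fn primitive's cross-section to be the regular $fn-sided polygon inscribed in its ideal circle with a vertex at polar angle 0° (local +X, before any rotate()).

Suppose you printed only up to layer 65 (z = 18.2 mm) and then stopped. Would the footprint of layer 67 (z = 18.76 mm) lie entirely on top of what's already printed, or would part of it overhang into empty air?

entirely on top

Compare the two slices. At z = 18.2: the cylinder does not reach this height (z outside [0, 8.5]); the cone at (4, 3) does not reach this height (z outside [5, 18]); the cube at (11, 14.5) (footprint 23×27.5) is included at this height (area 632.50 mm²); Taking the union: only the 23×27.5 cube at (11, 14.5) is present, so the union is just that shape — area = 632.50 mm²; (rotated 70° about Z; rotation is an isometry so areas/perimeters/island counts are preserved). At z = 18.76: the cylinder is absent (z outside [0, 8.5]); the cone at (4, 3) is absent (z outside [5, 18]); the cube at (11, 14.5) is present — its section is the full 23×27.5 rectangle (area 632.50 mm²); Combining (union): only the 23×27.5 cube at (11, 14.5) is present, so the union is just that shape — area = 632.50 mm²; (rotated 70° about Z; rotation is an isometry so areas/perimeters/island counts are preserved). Checking containment: the cross-section at z = 18.76 is a subset of the cross-section at z = 18.2.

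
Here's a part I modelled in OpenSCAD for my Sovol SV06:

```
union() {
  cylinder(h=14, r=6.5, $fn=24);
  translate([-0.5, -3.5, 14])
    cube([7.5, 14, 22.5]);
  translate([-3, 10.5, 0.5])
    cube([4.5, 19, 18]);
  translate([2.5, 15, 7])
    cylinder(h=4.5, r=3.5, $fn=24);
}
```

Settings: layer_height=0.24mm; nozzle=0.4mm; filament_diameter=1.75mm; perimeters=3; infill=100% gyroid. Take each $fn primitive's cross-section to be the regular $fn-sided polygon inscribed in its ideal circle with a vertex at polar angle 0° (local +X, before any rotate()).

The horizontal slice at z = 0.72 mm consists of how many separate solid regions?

At z = 0.72 mm: the r=6.5 cylinder gives a regular 24-gon of circumradius 6.5 (constant along its height); the cube at (-0.5, -3.5) is absent (z outside [14, 36.5]); the cube at (-3, 10.5) (footprint 4.5×19) is included at this height; the cylinder at (2.5, 15) is not intersected at this z (z outside [7, 11.5]); Merging all regions: the 2 present regions are separate (no shared area or edge), so areas and boundary lengths simply add and each stays a separate island — 2 connected regions. The result has 2 disconnected regions.

2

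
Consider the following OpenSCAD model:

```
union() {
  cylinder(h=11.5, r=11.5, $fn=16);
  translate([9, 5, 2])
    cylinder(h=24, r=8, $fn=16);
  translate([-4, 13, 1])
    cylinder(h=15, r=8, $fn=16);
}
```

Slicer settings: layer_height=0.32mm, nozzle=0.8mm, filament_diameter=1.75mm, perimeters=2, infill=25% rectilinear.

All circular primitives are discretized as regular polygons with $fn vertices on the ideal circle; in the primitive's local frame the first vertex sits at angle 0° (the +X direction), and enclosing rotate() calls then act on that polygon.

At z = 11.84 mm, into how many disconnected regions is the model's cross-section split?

At z = 11.84 mm: the cylinder is not intersected at this z (z outside [0, 11.5]); the cylinder at (9, 5): section is a regular 16-gon, circumradius r=8; the r=8 cylinder at (-4, 13) gives a regular 16-gon of circumradius 8 (constant along its height); Merging all regions: the regions partially overlap (shared area 1.54 mm²), so overlapping operands fuse into one piece — 1 connected region. The result has 1 disconnected region.

1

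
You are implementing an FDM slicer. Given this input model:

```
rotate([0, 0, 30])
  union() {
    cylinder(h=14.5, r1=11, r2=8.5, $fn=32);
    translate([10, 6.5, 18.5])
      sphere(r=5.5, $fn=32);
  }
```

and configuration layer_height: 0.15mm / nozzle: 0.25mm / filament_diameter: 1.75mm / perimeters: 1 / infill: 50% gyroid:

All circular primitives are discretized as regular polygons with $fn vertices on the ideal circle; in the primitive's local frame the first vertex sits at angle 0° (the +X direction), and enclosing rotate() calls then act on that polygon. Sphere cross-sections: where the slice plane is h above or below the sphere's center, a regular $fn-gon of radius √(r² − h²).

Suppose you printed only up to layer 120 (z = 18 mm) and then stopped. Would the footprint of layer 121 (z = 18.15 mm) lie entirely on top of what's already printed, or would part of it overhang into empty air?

Compare the two slices. At z = 18: the cone is absent (z outside [0, 14.5]); the r=5.5 sphere at (10, 6.5) slices to a regular 32-gon of circumradius 5.477 (√(r²−h²) with h=0.5 from center) (area = (32/2)·5.477²·sin(360°/32) = 93.64 mm²); Taking the union: only the r=5.5 sphere at (10, 6.5) is present, so the union is just that shape — area = 93.64 mm²; (whole slice rotated 30° about Z — lengths, areas and connectivity unchanged). At z = 18.15: the cone is not intersected at this z (z outside [0, 14.5]); the sphere at (10, 6.5): section is a regular 32-gon, circumradius = √(r²−h²) = √(5.5²−0.35²) = 5.489 (area = (32/2)·5.489²·sin(360°/32) = 94.04 mm²); Merging all regions: only the r=5.5 sphere at (10, 6.5) is present, so the union is just that shape — area = 94.04 mm²; (whole slice rotated 30° about Z — lengths, areas and connectivity unchanged). Checking containment: the cross-section at z = 18.15 is a subset of the cross-section at z = 18.

entirely on top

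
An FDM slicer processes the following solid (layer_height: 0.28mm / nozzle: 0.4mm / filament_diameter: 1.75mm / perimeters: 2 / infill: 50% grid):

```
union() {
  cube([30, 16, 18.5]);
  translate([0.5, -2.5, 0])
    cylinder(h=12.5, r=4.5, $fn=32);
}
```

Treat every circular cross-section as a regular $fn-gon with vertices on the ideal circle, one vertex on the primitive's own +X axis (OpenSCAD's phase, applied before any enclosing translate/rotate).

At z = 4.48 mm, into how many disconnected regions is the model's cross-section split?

1

At z = 4.48 mm: the 30×16 cube contributes its full rectangle; the cylinder at (0.5, -2.5): section is a regular 32-gon, circumradius r=4.5; Taking the union: the regions partially overlap (shared area 6.19 mm²), so overlapping operands fuse into one piece — 1 connected region. The result has 1 disconnected region.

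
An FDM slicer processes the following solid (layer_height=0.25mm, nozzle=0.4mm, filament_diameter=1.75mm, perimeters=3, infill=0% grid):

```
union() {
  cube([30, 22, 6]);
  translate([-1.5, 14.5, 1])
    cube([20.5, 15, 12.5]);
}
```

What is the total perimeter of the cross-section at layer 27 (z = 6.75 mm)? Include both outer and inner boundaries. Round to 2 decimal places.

71.00 mm

At z = 6.75 mm: the cube is not intersected at this z (z outside [0, 6]); the 20.5×15 cube at (-1.5, 14.5) contributes its full rectangle (perimeter 71.00 mm); Taking the union: only the 20.5×15 cube at (-1.5, 14.5) is present, so the union is just that shape — boundary = 71.00 mm. Overall, the cross-section is a single solid region. Total boundary length (outer) = 71.00 mm.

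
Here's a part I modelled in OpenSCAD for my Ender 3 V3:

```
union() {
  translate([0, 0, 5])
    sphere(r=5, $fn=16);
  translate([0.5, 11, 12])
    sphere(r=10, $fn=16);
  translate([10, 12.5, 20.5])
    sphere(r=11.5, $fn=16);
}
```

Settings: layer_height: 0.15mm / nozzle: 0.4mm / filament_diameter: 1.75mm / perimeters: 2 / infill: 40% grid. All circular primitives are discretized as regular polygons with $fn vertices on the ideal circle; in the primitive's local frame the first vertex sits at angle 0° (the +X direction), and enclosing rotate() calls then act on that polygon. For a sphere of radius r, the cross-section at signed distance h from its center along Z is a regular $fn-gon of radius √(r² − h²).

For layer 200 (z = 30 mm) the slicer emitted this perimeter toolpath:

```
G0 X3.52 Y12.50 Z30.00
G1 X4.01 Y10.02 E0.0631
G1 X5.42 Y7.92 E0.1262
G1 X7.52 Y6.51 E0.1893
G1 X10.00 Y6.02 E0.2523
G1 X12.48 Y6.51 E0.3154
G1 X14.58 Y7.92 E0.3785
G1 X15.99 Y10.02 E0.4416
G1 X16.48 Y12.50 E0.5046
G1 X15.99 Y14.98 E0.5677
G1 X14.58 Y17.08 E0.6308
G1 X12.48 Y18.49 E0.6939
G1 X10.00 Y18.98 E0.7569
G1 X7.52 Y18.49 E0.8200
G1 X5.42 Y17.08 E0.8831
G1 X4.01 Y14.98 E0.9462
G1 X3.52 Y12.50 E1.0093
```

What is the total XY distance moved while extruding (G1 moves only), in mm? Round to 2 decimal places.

40.46 mm

Sum the Euclidean lengths of each G1 segment: total = 40.46 mm.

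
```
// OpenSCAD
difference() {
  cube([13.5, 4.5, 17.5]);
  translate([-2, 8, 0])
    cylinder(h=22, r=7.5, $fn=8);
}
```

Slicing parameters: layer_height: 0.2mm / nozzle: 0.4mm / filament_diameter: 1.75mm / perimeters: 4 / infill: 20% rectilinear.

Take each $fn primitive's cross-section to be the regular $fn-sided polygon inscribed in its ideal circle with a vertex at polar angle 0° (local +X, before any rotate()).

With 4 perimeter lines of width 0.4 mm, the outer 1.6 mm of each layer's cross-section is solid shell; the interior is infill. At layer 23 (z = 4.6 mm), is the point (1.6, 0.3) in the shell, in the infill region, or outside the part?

shell

At z = 4.6 mm: the cube is present — its section is the full 13.5×4.5 rectangle; the r=7.5 cylinder at (-2, 8) gives a regular 8-gon of circumradius 7.5 (constant along its height); After the difference (first − rest): starting from the 13.5×4.5 cube, the r=7.5 cylinder at (-2, 8) partially overlaps it — only the 8.89 mm² overlap (of its 159.10 mm²) is removed, clipping the outline — 1 connected region. Overall, the cross-section is a single solid region. The nearest boundary edge runs (13.50, 0.00)→(0.00, 0.00); distance from the point to it = 0.30 mm. The point is inside the cross-section, 0.30 mm from the nearest boundary — within the 1.6 mm shell band (4 × 0.4).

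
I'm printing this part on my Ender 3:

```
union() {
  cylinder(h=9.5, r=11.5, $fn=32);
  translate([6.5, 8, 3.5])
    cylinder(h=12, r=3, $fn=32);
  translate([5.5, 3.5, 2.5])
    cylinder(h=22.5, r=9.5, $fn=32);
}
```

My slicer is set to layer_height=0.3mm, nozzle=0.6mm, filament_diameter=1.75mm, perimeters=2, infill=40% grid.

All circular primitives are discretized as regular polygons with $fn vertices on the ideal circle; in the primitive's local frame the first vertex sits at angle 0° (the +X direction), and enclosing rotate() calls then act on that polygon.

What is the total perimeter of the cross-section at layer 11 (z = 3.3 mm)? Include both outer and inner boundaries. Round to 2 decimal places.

At z = 3.3 mm: the cylinder: section is a regular 32-gon, circumradius r=11.5 (perimeter = 2·32·11.500·sin(180°/32) = 72.14 mm); the cylinder at (6.5, 8) is absent (z outside [3.5, 15.5]); the r=9.5 cylinder at (5.5, 3.5) contributes a regular 32-gon of circumradius 9.5 (perimeter = 2·32·9.500·sin(180°/32) = 59.59 mm); Merging all regions: the regions partially overlap (shared area 206.30 mm²), so the edge portions inside another operand are dropped and the merged outline is re-measured after clipping — boundary = 79.72 mm. Overall, the cross-section is a single solid region. Total boundary length (outer) = 79.72 mm.

79.72 mm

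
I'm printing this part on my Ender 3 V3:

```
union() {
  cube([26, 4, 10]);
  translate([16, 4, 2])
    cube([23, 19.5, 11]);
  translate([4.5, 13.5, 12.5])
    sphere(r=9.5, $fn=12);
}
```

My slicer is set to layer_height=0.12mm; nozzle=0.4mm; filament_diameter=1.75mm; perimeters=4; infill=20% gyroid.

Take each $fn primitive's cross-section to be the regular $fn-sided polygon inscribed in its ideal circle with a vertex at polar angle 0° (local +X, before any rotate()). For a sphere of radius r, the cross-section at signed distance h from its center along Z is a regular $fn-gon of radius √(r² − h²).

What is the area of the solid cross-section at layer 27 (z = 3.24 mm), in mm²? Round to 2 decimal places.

At z = 3.24 mm: the 26×4 cube contributes its full rectangle (area 104.00 mm²); the cube at (16, 4) (footprint 23×19.5) is included at this height (area 448.50 mm²); the sphere at (4.5, 13.5): section is a regular 12-gon, circumradius = √(r²−h²) = √(9.5²−9.26²) = 2.122 (area = (12/2)·2.122²·sin(360°/12) = 13.51 mm²); Combining (union): the 3 present regions share edge segments without overlapping in area, so areas simply add but the touching pieces fuse into one outline (the shared edge portions become interior and drop out of the boundary) — area = 566.01 mm². Overall, the cross-section has 2 separate islands. Net area = 566.01 mm².

566.01 mm²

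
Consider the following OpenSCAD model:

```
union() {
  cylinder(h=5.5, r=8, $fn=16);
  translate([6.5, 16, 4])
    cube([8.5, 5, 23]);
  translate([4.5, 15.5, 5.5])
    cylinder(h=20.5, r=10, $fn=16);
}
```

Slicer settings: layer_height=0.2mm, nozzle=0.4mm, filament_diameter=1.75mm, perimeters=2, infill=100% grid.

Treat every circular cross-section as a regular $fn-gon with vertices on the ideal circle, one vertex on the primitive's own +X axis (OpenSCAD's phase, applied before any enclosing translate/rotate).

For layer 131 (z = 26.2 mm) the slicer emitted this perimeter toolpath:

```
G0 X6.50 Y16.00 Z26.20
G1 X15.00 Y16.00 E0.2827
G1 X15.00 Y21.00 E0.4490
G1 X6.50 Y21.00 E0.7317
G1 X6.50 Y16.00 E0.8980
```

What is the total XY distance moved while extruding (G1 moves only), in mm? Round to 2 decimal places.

27.00 mm

Sum the Euclidean lengths of each G1 segment: total = 27.00 mm.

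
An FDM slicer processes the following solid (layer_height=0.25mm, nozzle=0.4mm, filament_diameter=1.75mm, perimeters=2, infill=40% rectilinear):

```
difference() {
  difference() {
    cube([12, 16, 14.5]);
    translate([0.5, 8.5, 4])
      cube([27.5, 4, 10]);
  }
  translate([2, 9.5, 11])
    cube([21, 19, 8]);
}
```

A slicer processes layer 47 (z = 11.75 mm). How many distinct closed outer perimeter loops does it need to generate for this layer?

At z = 11.75 mm: the 12×16 cube contributes its full rectangle; the cube at (0.5, 8.5) (footprint 27.5×4) is included at this height; Subtracting the remaining from the first: starting from the 12×16 cube, the 27.5×4 cube at (0.5, 8.5) partially overlaps it — only the 46.00 mm² overlap (of its 110.00 mm²) is removed, clipping the outline — 1 connected region; the cube at (2, 9.5) (footprint 21×19) is included at this height; Subtracting the remaining from the first: starting from that combined region, the 21×19 cube at (2, 9.5) partially overlaps it — only the 35.00 mm² overlap (of its 399.00 mm²) is removed, clipping the outline — 1 connected region. The result has 1 disconnected region.

1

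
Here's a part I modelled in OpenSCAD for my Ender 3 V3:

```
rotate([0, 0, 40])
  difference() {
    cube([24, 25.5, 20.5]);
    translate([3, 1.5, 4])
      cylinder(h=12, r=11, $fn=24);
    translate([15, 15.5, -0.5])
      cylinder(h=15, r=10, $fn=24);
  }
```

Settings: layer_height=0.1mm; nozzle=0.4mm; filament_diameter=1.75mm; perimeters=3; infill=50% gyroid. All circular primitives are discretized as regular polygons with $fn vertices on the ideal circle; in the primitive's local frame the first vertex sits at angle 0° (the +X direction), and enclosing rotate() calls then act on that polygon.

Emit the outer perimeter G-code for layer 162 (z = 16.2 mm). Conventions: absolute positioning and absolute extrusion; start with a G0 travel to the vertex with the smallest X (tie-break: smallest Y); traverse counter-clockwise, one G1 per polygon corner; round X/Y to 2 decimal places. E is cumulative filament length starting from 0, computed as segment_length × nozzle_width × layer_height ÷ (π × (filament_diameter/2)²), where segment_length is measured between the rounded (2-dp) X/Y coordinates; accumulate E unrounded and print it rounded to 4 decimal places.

At z = 16.2 mm: the 24×25.5 cube contributes its full rectangle; the cylinder at (3, 1.5) is absent (z outside [4, 16]); the cylinder at (15, 15.5) does not reach this height (z outside [-0.5, 14.5]); Taking the first minus the rest: none of the subtracted shapes is present at this height, so the 24×25.5 cube is unchanged — 1 connected region; (rotated 40° about Z; rotation is an isometry so areas/perimeters/island counts are preserved). The outline is a single polygon with 4 vertices. Extrusion per mm of travel: 0.4 × 0.1 / (π × 0.875²) = 0.016630. Accumulating E over each segment gives final E = 1.6464.

G0 X-16.39 Y19.53 Z16.20
G1 X0.00 Y0.00 E0.4240
G1 X18.39 Y15.43 E0.8232
G1 X1.99 Y34.96 E1.2473
G1 X-16.39 Y19.53 E1.6464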